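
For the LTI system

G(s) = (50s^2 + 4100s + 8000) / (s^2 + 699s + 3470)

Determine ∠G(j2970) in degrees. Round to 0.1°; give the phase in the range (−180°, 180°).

Substitute s = j2970:
Numerator: 50(j2970)^2 + 4100(j2970) + 8000 = -441037000 + j12177000
Denominator: (j2970)^2 + 699(j2970) + 3470 = -8817430 + j2076030
|N| = √(441037000² + 12177000²) ≈ 4.4121e+08, ∠N ≈ 178.42°
|D| = √(8817430² + 2076030²) ≈ 9.0585e+06, ∠D ≈ 166.75°
∠G = 178.42° − 166.75° = 11.67°

11.7°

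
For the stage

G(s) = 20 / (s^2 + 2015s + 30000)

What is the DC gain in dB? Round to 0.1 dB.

-63.5 dB

G(0) = 20 / 30000 ≈ 0.00066667
20 log₁₀(0.00066667) ≈ -63.52 dB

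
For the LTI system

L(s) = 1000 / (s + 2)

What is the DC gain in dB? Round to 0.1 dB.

54.0 dB

L(0) = 1000 / 2 = 500
20 log₁₀(500) ≈ 53.98 dB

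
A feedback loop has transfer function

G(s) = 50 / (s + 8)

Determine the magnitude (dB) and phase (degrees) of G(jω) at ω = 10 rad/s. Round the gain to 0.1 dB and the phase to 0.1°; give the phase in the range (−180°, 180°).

Substitute s = j10:
Numerator: 50 = 50 + j0
Denominator: (j10) + 8 = 8 + j10
|N| = √(50² + 0²) ≈ 50, ∠N ≈ 0.00°
|D| = √(8² + 10²) ≈ 12.806, ∠D ≈ 51.34°
|G| = 50 / 12.806 ≈ 3.9044
Gain = 20 log₁₀(3.9044) ≈ 11.83 dB
∠G = 0.00° − 51.34° = -51.34°

11.8 dB, -51.3°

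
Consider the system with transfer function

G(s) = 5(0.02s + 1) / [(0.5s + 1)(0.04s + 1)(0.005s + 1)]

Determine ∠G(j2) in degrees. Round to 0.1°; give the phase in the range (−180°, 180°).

At ω = 2 rad/s:
zero (1 + j2·0.02) = 1 + j0.04 → |·| ≈ 1.0008, ∠ ≈ 2.29°
pole (1 + j2·0.5) = 1 + j1 → |·| ≈ 1.4142, ∠ ≈ 45.00°
pole (1 + j2·0.04) = 1 + j0.08 → |·| ≈ 1.0032, ∠ ≈ 4.57°
pole (1 + j2·0.005) = 1 + j0.01 → |·| ≈ 1, ∠ ≈ 0.57°
∠G = (2.29°) − (45.00° + 4.57° + 0.57°) = -47.85°

-47.9°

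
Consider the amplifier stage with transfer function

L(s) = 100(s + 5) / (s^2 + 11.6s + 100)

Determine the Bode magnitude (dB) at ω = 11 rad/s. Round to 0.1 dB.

19.4 dB

At s = jω = j11:
zero (s+5): 5 + j11 → |·| = √(5²+11²) = √146 ≈ 12.083, ∠ = arctan(11/5) ≈ 65.56°
quadratic: (j11)² + 11.6·j11 + 100 = -21 + j127.6 → |·| ≈ 129.32, ∠ ≈ 99.35°
|L| = 100 · 12.083 / 129.32 ≈ 9.3435
Gain = 20 log₁₀(9.3435) ≈ 19.41 dB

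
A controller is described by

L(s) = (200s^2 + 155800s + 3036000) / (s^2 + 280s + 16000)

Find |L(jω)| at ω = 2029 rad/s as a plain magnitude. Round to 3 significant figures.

Substitute s = j2029:
Numerator: 200(j2029)^2 + 155800(j2029) + 3036000 = -820332200 + j316118200
Denominator: (j2029)^2 + 280(j2029) + 16000 = -4100841 + j568120
|N| = √(820332200² + 316118200²) ≈ 8.7913e+08, ∠N ≈ 158.93°
|D| = √(4100841² + 568120²) ≈ 4.14e+06, ∠D ≈ 172.11°
|L| = 8.7913e+08 / 4.14e+06 ≈ 212.35

212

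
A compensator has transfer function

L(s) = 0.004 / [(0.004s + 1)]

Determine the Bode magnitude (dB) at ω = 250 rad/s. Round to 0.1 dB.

-51.0 dB

At ω = 250 rad/s:
pole (1 + j250·0.004) = 1 + j1 → |·| ≈ 1.4142, ∠ ≈ 45.00°
|L| = 0.004 · 1 / (1.4142) ≈ 0.0028285
Gain = 20 log₁₀(0.0028285) ≈ -50.97 dB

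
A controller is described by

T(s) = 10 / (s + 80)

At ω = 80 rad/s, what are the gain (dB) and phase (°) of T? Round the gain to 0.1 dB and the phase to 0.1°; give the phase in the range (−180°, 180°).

-21.1 dB, -45.0°

Substitute s = j80:
Numerator: 10 = 10 + j0
Denominator: (j80) + 80 = 80 + j80
|N| = √(10² + 0²) ≈ 10, ∠N ≈ 0.00°
|D| = √(80² + 80²) ≈ 113.14, ∠D ≈ 45.00°
|T| = 10 / 113.14 ≈ 0.088386
Gain = 20 log₁₀(0.088386) ≈ -21.07 dB
∠T = 0.00° − 45.00° = -45.00°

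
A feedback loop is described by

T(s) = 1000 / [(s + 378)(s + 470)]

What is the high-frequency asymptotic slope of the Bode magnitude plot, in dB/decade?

-40 dB/decade

Each pole contributes −20 dB/decade at high frequency; each zero contributes +20 dB/decade.
Net: 0 zero(s) − 2 pole(s) → -40 dB/decade.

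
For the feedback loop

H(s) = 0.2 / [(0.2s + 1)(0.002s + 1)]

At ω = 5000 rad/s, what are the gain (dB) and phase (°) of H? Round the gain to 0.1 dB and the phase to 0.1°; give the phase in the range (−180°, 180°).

-94.0 dB, -174.2°

At ω = 5000 rad/s:
pole (1 + j5000·0.2) = 1 + j1000 → |·| ≈ 1000, ∠ ≈ 89.94°
pole (1 + j5000·0.002) = 1 + j10 → |·| ≈ 10.05, ∠ ≈ 84.29°
|H| = 0.2 · 1 / (1000 · 10.05) ≈ 1.99e-05
Gain = 20 log₁₀(1.99e-05) ≈ -94.02 dB
∠H = (0°) − (89.94° + 84.29°) = -174.23°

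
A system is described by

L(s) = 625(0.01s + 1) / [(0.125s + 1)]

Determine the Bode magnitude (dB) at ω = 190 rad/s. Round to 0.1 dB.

35.0 dB

At ω = 190 rad/s:
zero (1 + j190·0.01) = 1 + j1.9 → |·| ≈ 2.1471, ∠ ≈ 62.24°
pole (1 + j190·0.125) = 1 + j23.75 → |·| ≈ 23.771, ∠ ≈ 87.59°
|L| = 625 · 2.1471 / (23.771) ≈ 56.453
Gain = 20 log₁₀(56.453) ≈ 35.03 dB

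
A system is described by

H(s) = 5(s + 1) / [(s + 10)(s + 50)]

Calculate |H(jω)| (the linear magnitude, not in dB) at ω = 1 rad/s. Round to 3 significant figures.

0.0141

At s = jω = j1:
zero (s+1): 1 + j1 → |·| = √(1²+1²) = √2 ≈ 1.4142, ∠ = arctan(1/1) ≈ 45.00°
pole (s+10): 10 + j1 → |·| = √(10²+1²) = √101 ≈ 10.05, ∠ = arctan(1/10) ≈ 5.71°
pole (s+50): 50 + j1 → |·| = √(50²+1²) = √2501 ≈ 50.01, ∠ = arctan(1/50) ≈ 1.15°
|H| = 5 · 1.4142 / 502.6 ≈ 0.014069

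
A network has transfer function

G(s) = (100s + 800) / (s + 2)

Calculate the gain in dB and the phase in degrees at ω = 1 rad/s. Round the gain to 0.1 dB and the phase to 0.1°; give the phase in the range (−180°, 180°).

51.1 dB, -19.4°

Substitute s = j1:
Numerator: 100(j1) + 800 = 800 + j100
Denominator: (j1) + 2 = 2 + j1
|N| = √(800² + 100²) ≈ 806.23, ∠N ≈ 7.13°
|D| = √(2² + 1²) ≈ 2.2361, ∠D ≈ 26.57°
|G| = 806.23 / 2.2361 ≈ 360.55
Gain = 20 log₁₀(360.55) ≈ 51.14 dB
∠G = 7.13° − 26.57° = -19.44°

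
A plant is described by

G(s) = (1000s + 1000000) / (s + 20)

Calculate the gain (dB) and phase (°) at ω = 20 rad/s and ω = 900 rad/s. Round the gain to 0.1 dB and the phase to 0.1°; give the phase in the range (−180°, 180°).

ω = 20: 91.0 dB, -43.9°; ω = 900: 63.5 dB, -46.7°

Substitute s = j20:
Numerator: 1000(j20) + 1000000 = 1000000 + j20000
Denominator: (j20) + 20 = 20 + j20
|N| = √(1000000² + 20000²) ≈ 1.0002e+06, ∠N ≈ 1.15°
|D| = √(20² + 20²) ≈ 28.284, ∠D ≈ 45.00°
|G| = 1.0002e+06 / 28.284 ≈ 35363
Gain = 20 log₁₀(35363) ≈ 90.97 dB
∠G = 1.15° − 45.00° = -43.85°

Substitute s = j900:
Numerator: 1000(j900) + 1000000 = 1000000 + j900000
Denominator: (j900) + 20 = 20 + j900
|N| = √(1000000² + 900000²) ≈ 1.3454e+06, ∠N ≈ 41.99°
|D| = √(20² + 900²) ≈ 900.22, ∠D ≈ 88.73°
|G| = 1.3454e+06 / 900.22 ≈ 1494.5
Gain = 20 log₁₀(1494.5) ≈ 63.49 dB
∠G = 41.99° − 88.73° = -46.74°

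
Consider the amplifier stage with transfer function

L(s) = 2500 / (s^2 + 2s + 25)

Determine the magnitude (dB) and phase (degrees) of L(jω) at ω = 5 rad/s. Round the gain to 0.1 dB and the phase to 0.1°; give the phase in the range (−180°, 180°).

At s = jω = j5:
quadratic: (j5)² + 2·j5 + 25 = 0 + j10 → |·| ≈ 10, ∠ ≈ 90.00°
|L| = 2500 / 10 ≈ 250
Gain = 20 log₁₀(250) ≈ 47.96 dB
∠L = 0.00° − 90.00° = -90.00°

48.0 dB, -90.0°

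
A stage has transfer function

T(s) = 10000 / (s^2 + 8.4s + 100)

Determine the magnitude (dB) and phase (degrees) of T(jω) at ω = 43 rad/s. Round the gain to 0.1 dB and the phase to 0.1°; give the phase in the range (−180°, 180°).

At s = jω = j43:
quadratic: (j43)² + 8.4·j43 + 100 = -1749 + j361.2 → |·| ≈ 1785.9, ∠ ≈ 168.33°
|T| = 10000 / 1785.9 ≈ 5.5994
Gain = 20 log₁₀(5.5994) ≈ 14.96 dB
∠T = 0.00° − 168.33° = -168.33°

15.0 dB, -168.3°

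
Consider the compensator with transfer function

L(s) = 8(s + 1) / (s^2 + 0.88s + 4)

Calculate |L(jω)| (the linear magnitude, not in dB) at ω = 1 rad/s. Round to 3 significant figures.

At s = jω = j1:
zero (s+1): 1 + j1 → |·| = √(1²+1²) = √2 ≈ 1.4142, ∠ = arctan(1/1) ≈ 45.00°
quadratic: (j1)² + 0.88·j1 + 4 = 3 + j0.88 → |·| ≈ 3.1264, ∠ ≈ 16.35°
|L| = 8 · 1.4142 / 3.1264 ≈ 3.6187

3.62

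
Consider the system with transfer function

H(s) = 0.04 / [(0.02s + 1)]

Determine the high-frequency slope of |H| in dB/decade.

Each pole contributes −20 dB/decade at high frequency; each zero contributes +20 dB/decade.
Net: 0 zero(s) − 1 pole(s) → -20 dB/decade.

-20 dB/decade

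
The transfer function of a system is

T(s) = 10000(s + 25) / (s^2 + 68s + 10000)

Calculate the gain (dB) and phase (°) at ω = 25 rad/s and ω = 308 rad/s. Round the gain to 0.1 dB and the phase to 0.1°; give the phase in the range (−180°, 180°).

At s = jω = j25:
zero (s+25): 25 + j25 → |·| = √(25²+25²) = √1250 ≈ 35.355, ∠ = arctan(25/25) ≈ 45.00°
quadratic: (j25)² + 68·j25 + 10000 = 9375 + j1700 → |·| ≈ 9527.9, ∠ ≈ 10.28°
|T| = 10000 · 35.355 / 9527.9 ≈ 37.107
Gain = 20 log₁₀(37.107) ≈ 31.39 dB
∠T = 45.00° − 10.28° = 34.72°

At s = jω = j308:
zero (s+25): 25 + j308 → |·| = √(25²+308²) = √95489 ≈ 309.01, ∠ = arctan(308/25) ≈ 85.36°
quadratic: (j308)² + 68·j308 + 10000 = -84864 + j20944 → |·| ≈ 87410, ∠ ≈ 166.14°
|T| = 10000 · 309.01 / 87410 ≈ 35.352
Gain = 20 log₁₀(35.352) ≈ 30.97 dB
∠T = 85.36° − 166.14° = -80.78°

ω = 25: 31.4 dB, 34.7°; ω = 308: 31.0 dB, -80.8°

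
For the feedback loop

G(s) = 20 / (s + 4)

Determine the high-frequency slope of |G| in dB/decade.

Each pole contributes −20 dB/decade at high frequency; each zero contributes +20 dB/decade.
Net: 0 zero(s) − 1 pole(s) → -20 dB/decade.

-20 dB/decade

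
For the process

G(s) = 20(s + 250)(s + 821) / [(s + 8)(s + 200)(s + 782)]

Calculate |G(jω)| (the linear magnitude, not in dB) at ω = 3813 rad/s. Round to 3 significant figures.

At s = jω = j3813:
zero (s+250): 250 + j3813 → |·| = √(250²+3813²) = √14601469 ≈ 3821.2, ∠ = arctan(3813/250) ≈ 86.25°
zero (s+821): 821 + j3813 → |·| = √(821²+3813²) = √15213010 ≈ 3900.4, ∠ = arctan(3813/821) ≈ 77.85°
pole (s+8): 8 + j3813 → |·| = √(8²+3813²) = √14539033 ≈ 3813, ∠ = arctan(3813/8) ≈ 89.88°
pole (s+200): 200 + j3813 → |·| = √(200²+3813²) = √14578969 ≈ 3818.2, ∠ = arctan(3813/200) ≈ 87.00°
pole (s+782): 782 + j3813 → |·| = √(782²+3813²) = √15150493 ≈ 3892.4, ∠ = arctan(3813/782) ≈ 78.41°
|G| = 20 · 1.4904e+07 / 5.6669e+10 ≈ 0.00526

0.00526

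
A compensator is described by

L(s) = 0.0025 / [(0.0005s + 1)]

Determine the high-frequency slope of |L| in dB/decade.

-20 dB/decade

Each pole contributes −20 dB/decade at high frequency; each zero contributes +20 dB/decade.
Net: 0 zero(s) − 1 pole(s) → -20 dB/decade.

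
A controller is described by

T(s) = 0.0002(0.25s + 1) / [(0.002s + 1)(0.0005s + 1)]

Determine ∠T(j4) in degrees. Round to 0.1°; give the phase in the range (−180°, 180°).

44.4°

At ω = 4 rad/s:
zero (1 + j4·0.25) = 1 + j1 → |·| ≈ 1.4142, ∠ ≈ 45.00°
pole (1 + j4·0.002) = 1 + j0.008 → |·| ≈ 1, ∠ ≈ 0.46°
pole (1 + j4·0.0005) = 1 + j0.002 → |·| ≈ 1, ∠ ≈ 0.11°
∠T = (45.00°) − (0.46° + 0.11°) = 44.43°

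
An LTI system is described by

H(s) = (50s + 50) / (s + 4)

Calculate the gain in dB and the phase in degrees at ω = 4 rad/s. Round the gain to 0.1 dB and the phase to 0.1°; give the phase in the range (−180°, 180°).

31.2 dB, 31.0°

Substitute s = j4:
Numerator: 50(j4) + 50 = 50 + j200
Denominator: (j4) + 4 = 4 + j4
|N| = √(50² + 200²) ≈ 206.16, ∠N ≈ 75.96°
|D| = √(4² + 4²) ≈ 5.6569, ∠D ≈ 45.00°
|H| = 206.16 / 5.6569 ≈ 36.444
Gain = 20 log₁₀(36.444) ≈ 31.23 dB
∠H = 75.96° − 45.00° = 30.96°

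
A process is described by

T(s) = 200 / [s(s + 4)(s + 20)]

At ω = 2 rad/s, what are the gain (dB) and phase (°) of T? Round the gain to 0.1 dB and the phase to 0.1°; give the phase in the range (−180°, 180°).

At s = jω = j2:
pole (s+4): 4 + j2 → |·| = √(4²+2²) = √20 ≈ 4.4721, ∠ = arctan(2/4) ≈ 26.57°
pole (s+20): 20 + j2 → |·| = √(20²+2²) = √404 ≈ 20.1, ∠ = arctan(2/20) ≈ 5.71°
pole at origin: |s| = 2, ∠ = 90.00° (in denominator)
|T| = 200 / 179.78 ≈ 1.1125
Gain = 20 log₁₀(1.1125) ≈ 0.93 dB
∠T = 0.00° − 122.28° = -122.28°

0.9 dB, -122.3°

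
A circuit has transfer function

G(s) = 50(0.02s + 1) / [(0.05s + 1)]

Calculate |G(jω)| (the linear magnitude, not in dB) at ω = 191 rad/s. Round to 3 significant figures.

20.6

At ω = 191 rad/s:
zero (1 + j191·0.02) = 1 + j3.82 → |·| ≈ 3.9487, ∠ ≈ 75.33°
pole (1 + j191·0.05) = 1 + j9.55 → |·| ≈ 9.6022, ∠ ≈ 84.02°
|G| = 50 · 3.9487 / (9.6022) ≈ 20.561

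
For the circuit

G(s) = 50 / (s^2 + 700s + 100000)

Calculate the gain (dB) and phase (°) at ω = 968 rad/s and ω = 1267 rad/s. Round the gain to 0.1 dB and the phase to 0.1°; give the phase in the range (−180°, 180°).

Substitute s = j968:
Numerator: 50 = 50 + j0
Denominator: (j968)^2 + 700(j968) + 100000 = -837024 + j677600
|N| = √(50² + 0²) ≈ 50, ∠N ≈ 0.00°
|D| = √(837024² + 677600²) ≈ 1.0769e+06, ∠D ≈ 141.01°
|G| = 50 / 1.0769e+06 ≈ 4.643e-05
Gain = 20 log₁₀(4.643e-05) ≈ -86.66 dB
∠G = 0.00° − 141.01° = -141.01°

Substitute s = j1267:
Numerator: 50 = 50 + j0
Denominator: (j1267)^2 + 700(j1267) + 100000 = -1505289 + j886900
|N| = √(50² + 0²) ≈ 50, ∠N ≈ 0.00°
|D| = √(1505289² + 886900²) ≈ 1.7471e+06, ∠D ≈ 149.49°
|G| = 50 / 1.7471e+06 ≈ 2.8619e-05
Gain = 20 log₁₀(2.8619e-05) ≈ -90.87 dB
∠G = 0.00° − 149.49° = -149.49°

ω = 968: -86.7 dB, -141.0°; ω = 1267: -90.9 dB, -149.5°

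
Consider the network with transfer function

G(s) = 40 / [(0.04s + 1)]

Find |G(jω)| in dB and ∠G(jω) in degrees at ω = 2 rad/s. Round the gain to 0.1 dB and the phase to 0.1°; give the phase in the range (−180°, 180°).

32.0 dB, -4.6°

At ω = 2 rad/s:
pole (1 + j2·0.04) = 1 + j0.08 → |·| ≈ 1.0032, ∠ ≈ 4.57°
|G| = 40 · 1 / (1.0032) ≈ 39.872
Gain = 20 log₁₀(39.872) ≈ 32.01 dB
∠G = (0°) − (4.57°) = -4.57°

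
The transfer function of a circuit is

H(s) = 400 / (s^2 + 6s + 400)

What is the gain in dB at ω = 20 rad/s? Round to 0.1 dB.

10.5 dB

At s = jω = j20:
quadratic: (j20)² + 6·j20 + 400 = 0 + j120 → |·| ≈ 120, ∠ ≈ 90.00°
|H| = 400 / 120 ≈ 3.3333
Gain = 20 log₁₀(3.3333) ≈ 10.46 dB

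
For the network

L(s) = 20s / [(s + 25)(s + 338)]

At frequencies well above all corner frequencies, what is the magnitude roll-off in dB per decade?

-20 dB/decade

Each pole contributes −20 dB/decade at high frequency; each zero contributes +20 dB/decade.
Net: 1 zero(s) − 2 pole(s) → -20 dB/decade.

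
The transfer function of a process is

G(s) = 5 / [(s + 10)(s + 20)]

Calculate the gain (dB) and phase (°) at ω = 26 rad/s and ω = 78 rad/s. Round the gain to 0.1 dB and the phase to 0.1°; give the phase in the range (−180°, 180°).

ω = 26: -45.2 dB, -121.4°; ω = 78: -62.1 dB, -158.3°

At s = jω = j26:
pole (s+10): 10 + j26 → |·| = √(10²+26²) = √776 ≈ 27.857, ∠ = arctan(26/10) ≈ 68.96°
pole (s+20): 20 + j26 → |·| = √(20²+26²) = √1076 ≈ 32.802, ∠ = arctan(26/20) ≈ 52.43°
|G| = 5 / 913.77 ≈ 0.0054718
Gain = 20 log₁₀(0.0054718) ≈ -45.24 dB
∠G = 0.00° − 121.39° = -121.39°

At s = jω = j78:
pole (s+10): 10 + j78 → |·| = √(10²+78²) = √6184 ≈ 78.638, ∠ = arctan(78/10) ≈ 82.69°
pole (s+20): 20 + j78 → |·| = √(20²+78²) = √6484 ≈ 80.523, ∠ = arctan(78/20) ≈ 75.62°
|G| = 5 / 6332.2 ≈ 0.00078961
Gain = 20 log₁₀(0.00078961) ≈ -62.05 dB
∠G = 0.00° − 158.31° = -158.31°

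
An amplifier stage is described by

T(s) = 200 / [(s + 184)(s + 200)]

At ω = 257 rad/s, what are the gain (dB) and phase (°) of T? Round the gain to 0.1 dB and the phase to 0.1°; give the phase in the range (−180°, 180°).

-54.2 dB, -106.5°

At s = jω = j257:
pole (s+184): 184 + j257 → |·| = √(184²+257²) = √99905 ≈ 316.08, ∠ = arctan(257/184) ≈ 54.40°
pole (s+200): 200 + j257 → |·| = √(200²+257²) = √106049 ≈ 325.65, ∠ = arctan(257/200) ≈ 52.11°
|T| = 200 / 1.0293e+05 ≈ 0.0019431
Gain = 20 log₁₀(0.0019431) ≈ -54.23 dB
∠T = 0.00° − 106.51° = -106.51°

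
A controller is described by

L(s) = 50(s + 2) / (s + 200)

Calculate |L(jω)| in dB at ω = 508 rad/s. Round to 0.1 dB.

At s = jω = j508:
zero (s+2): 2 + j508 → |·| = √(2²+508²) = √258068 ≈ 508, ∠ = arctan(508/2) ≈ 89.77°
pole (s+200): 200 + j508 → |·| = √(200²+508²) = √298064 ≈ 545.95, ∠ = arctan(508/200) ≈ 68.51°
|L| = 50 · 508 / 545.95 ≈ 46.524
Gain = 20 log₁₀(46.524) ≈ 33.35 dB

33.4 dB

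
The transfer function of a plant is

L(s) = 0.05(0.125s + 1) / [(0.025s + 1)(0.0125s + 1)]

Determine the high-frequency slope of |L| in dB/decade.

-20 dB/decade

Each pole contributes −20 dB/decade at high frequency; each zero contributes +20 dB/decade.
Net: 1 zero(s) − 2 pole(s) → -20 dB/decade.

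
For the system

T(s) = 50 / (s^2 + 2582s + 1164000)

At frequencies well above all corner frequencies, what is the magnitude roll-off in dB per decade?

-40 dB/decade

Each pole contributes −20 dB/decade at high frequency; each zero contributes +20 dB/decade.
Net: 0 zero(s) − 2 pole(s) → -40 dB/decade.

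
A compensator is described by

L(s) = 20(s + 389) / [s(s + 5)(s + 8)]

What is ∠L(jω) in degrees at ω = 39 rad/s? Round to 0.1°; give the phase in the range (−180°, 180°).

At s = jω = j39:
zero (s+389): 389 + j39 → |·| = √(389²+39²) = √152842 ≈ 390.95, ∠ = arctan(39/389) ≈ 5.73°
pole (s+5): 5 + j39 → |·| = √(5²+39²) = √1546 ≈ 39.319, ∠ = arctan(39/5) ≈ 82.69°
pole (s+8): 8 + j39 → |·| = √(8²+39²) = √1585 ≈ 39.812, ∠ = arctan(39/8) ≈ 78.41°
pole at origin: |s| = 39, ∠ = 90.00° (in denominator)
∠L = 5.73° − 251.10° = -245.37° ≡ 114.63° (principal value)

114.6°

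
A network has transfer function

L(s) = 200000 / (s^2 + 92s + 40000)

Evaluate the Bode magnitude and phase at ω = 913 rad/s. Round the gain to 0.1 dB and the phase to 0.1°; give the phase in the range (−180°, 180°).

-12.0 dB, -174.0°

At s = jω = j913:
quadratic: (j913)² + 92·j913 + 40000 = -793569 + j83996 → |·| ≈ 7.98e+05, ∠ ≈ 173.96°
|L| = 200000 / 7.98e+05 ≈ 0.25063
Gain = 20 log₁₀(0.25063) ≈ -12.02 dB
∠L = 0.00° − 173.96° = -173.96°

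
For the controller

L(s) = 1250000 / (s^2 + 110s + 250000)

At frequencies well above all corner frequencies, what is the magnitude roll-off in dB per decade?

Each pole contributes −20 dB/decade at high frequency; each zero contributes +20 dB/decade.
Net: 0 zero(s) − 2 pole(s) → -40 dB/decade.

-40 dB/decade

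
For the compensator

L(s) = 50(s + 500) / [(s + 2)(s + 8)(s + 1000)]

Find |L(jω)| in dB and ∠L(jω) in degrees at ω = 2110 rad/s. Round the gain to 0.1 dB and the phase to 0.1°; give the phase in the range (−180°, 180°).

At s = jω = j2110:
zero (s+500): 500 + j2110 → |·| = √(500²+2110²) = √4702100 ≈ 2168.4, ∠ = arctan(2110/500) ≈ 76.67°
pole (s+2): 2 + j2110 → |·| = √(2²+2110²) = √4452104 ≈ 2110, ∠ = arctan(2110/2) ≈ 89.95°
pole (s+8): 8 + j2110 → |·| = √(8²+2110²) = √4452164 ≈ 2110, ∠ = arctan(2110/8) ≈ 89.78°
pole (s+1000): 1000 + j2110 → |·| = √(1000²+2110²) = √5452100 ≈ 2335, ∠ = arctan(2110/1000) ≈ 64.64°
|L| = 50 · 2168.4 / 1.0396e+10 ≈ 1.0429e-05
Gain = 20 log₁₀(1.0429e-05) ≈ -99.64 dB
∠L = 76.67° − 244.37° = -167.70°

-99.6 dB, -167.7°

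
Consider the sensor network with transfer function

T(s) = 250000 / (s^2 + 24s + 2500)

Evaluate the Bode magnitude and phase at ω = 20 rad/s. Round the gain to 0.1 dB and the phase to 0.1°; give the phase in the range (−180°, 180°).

At s = jω = j20:
quadratic: (j20)² + 24·j20 + 2500 = 2100 + j480 → |·| ≈ 2154.2, ∠ ≈ 12.88°
|T| = 250000 / 2154.2 ≈ 116.05
Gain = 20 log₁₀(116.05) ≈ 41.29 dB
∠T = 0.00° − 12.88° = -12.88°

41.3 dB, -12.9°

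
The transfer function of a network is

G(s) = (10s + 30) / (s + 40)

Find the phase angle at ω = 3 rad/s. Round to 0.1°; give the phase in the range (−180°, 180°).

Substitute s = j3:
Numerator: 10(j3) + 30 = 30 + j30
Denominator: (j3) + 40 = 40 + j3
|N| = √(30² + 30²) ≈ 42.426, ∠N ≈ 45.00°
|D| = √(40² + 3²) ≈ 40.112, ∠D ≈ 4.29°
∠G = 45.00° − 4.29° = 40.71°

40.7°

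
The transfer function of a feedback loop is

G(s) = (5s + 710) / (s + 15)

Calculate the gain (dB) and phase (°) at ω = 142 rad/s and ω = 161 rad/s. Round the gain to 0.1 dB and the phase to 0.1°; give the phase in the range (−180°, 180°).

Substitute s = j142:
Numerator: 5(j142) + 710 = 710 + j710
Denominator: (j142) + 15 = 15 + j142
|N| = √(710² + 710²) ≈ 1004.1, ∠N ≈ 45.00°
|D| = √(15² + 142²) ≈ 142.79, ∠D ≈ 83.97°
|G| = 1004.1 / 142.79 ≈ 7.032
Gain = 20 log₁₀(7.032) ≈ 16.94 dB
∠G = 45.00° − 83.97° = -38.97°

Substitute s = j161:
Numerator: 5(j161) + 710 = 710 + j805
Denominator: (j161) + 15 = 15 + j161
|N| = √(710² + 805²) ≈ 1073.4, ∠N ≈ 48.59°
|D| = √(15² + 161²) ≈ 161.7, ∠D ≈ 84.68°
|G| = 1073.4 / 161.7 ≈ 6.6382
Gain = 20 log₁₀(6.6382) ≈ 16.44 dB
∠G = 48.59° − 84.68° = -36.09°

ω = 142: 16.9 dB, -39.0°; ω = 161: 16.4 dB, -36.1°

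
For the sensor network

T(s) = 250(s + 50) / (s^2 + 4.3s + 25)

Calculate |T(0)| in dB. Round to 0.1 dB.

T(0) = 250·50 / 25 = 500
20 log₁₀(500) ≈ 53.98 dB

54.0 dB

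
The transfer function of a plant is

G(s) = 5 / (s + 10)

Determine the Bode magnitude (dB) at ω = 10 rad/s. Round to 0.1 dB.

At s = jω = j10:
pole (s+10): 10 + j10 → |·| = √(10²+10²) = √200 ≈ 14.142, ∠ = arctan(10/10) ≈ 45.00°
|G| = 5 / 14.142 ≈ 0.35356
Gain = 20 log₁₀(0.35356) ≈ -9.03 dB

-9.0 dB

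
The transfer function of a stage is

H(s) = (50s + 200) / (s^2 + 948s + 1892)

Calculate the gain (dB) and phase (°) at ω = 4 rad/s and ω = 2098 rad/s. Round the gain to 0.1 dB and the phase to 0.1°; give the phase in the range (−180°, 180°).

ω = 4: -23.5 dB, -18.7°; ω = 2098: -33.3 dB, -65.8°

Substitute s = j4:
Numerator: 50(j4) + 200 = 200 + j200
Denominator: (j4)^2 + 948(j4) + 1892 = 1876 + j3792
|N| = √(200² + 200²) ≈ 282.84, ∠N ≈ 45.00°
|D| = √(1876² + 3792²) ≈ 4230.7, ∠D ≈ 63.68°
|H| = 282.84 / 4230.7 ≈ 0.066854
Gain = 20 log₁₀(0.066854) ≈ -23.50 dB
∠H = 45.00° − 63.68° = -18.68°

Substitute s = j2098:
Numerator: 50(j2098) + 200 = 200 + j104900
Denominator: (j2098)^2 + 948(j2098) + 1892 = -4399712 + j1988904
|N| = √(200² + 104900²) ≈ 1.049e+05, ∠N ≈ 89.89°
|D| = √(4399712² + 1988904²) ≈ 4.8284e+06, ∠D ≈ 155.67°
|H| = 1.049e+05 / 4.8284e+06 ≈ 0.021726
Gain = 20 log₁₀(0.021726) ≈ -33.26 dB
∠H = 89.89° − 155.67° = -65.78°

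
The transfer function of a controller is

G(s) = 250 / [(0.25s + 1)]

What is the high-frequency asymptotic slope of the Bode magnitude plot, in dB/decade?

Each pole contributes −20 dB/decade at high frequency; each zero contributes +20 dB/decade.
Net: 0 zero(s) − 1 pole(s) → -20 dB/decade.

-20 dB/decade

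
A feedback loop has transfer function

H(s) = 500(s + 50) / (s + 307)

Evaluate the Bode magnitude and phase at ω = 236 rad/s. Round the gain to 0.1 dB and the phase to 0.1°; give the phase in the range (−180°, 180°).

At s = jω = j236:
zero (s+50): 50 + j236 → |·| = √(50²+236²) = √58196 ≈ 241.24, ∠ = arctan(236/50) ≈ 78.04°
pole (s+307): 307 + j236 → |·| = √(307²+236²) = √149945 ≈ 387.23, ∠ = arctan(236/307) ≈ 37.55°
|H| = 500 · 241.24 / 387.23 ≈ 311.49
Gain = 20 log₁₀(311.49) ≈ 49.87 dB
∠H = 78.04° − 37.55° = 40.49°

49.9 dB, 40.5°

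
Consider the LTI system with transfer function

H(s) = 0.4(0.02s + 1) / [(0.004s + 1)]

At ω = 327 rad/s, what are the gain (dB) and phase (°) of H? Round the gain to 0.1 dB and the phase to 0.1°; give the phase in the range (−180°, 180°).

4.1 dB, 28.7°

At ω = 327 rad/s:
zero (1 + j327·0.02) = 1 + j6.54 → |·| ≈ 6.616, ∠ ≈ 81.31°
pole (1 + j327·0.004) = 1 + j1.308 → |·| ≈ 1.6465, ∠ ≈ 52.60°
|H| = 0.4 · 6.616 / (1.6465) ≈ 1.6073
Gain = 20 log₁₀(1.6073) ≈ 4.12 dB
∠H = (81.31°) − (52.60°) = 28.71°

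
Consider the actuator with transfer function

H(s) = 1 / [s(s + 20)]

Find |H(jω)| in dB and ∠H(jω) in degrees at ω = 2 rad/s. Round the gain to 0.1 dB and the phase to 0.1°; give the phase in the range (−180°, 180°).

-32.1 dB, -95.7°

At s = jω = j2:
pole (s+20): 20 + j2 → |·| = √(20²+2²) = √404 ≈ 20.1, ∠ = arctan(2/20) ≈ 5.71°
pole at origin: |s| = 2, ∠ = 90.00° (in denominator)
|H| = 1 / 40.2 ≈ 0.024876
Gain = 20 log₁₀(0.024876) ≈ -32.08 dB
∠H = 0.00° − 95.71° = -95.71°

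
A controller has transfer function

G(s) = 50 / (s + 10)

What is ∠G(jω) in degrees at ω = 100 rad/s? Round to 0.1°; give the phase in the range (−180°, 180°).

-84.3°

Substitute s = j100:
Numerator: 50 = 50 + j0
Denominator: (j100) + 10 = 10 + j100
|N| = √(50² + 0²) ≈ 50, ∠N ≈ 0.00°
|D| = √(10² + 100²) ≈ 100.5, ∠D ≈ 84.29°
∠G = 0.00° − 84.29° = -84.29°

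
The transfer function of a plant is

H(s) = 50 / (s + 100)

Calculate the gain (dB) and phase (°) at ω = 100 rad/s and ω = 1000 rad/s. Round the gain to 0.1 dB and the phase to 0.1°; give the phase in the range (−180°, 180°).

ω = 100: -9.0 dB, -45.0°; ω = 1000: -26.1 dB, -84.3°

Substitute s = j100:
Numerator: 50 = 50 + j0
Denominator: (j100) + 100 = 100 + j100
|N| = √(50² + 0²) ≈ 50, ∠N ≈ 0.00°
|D| = √(100² + 100²) ≈ 141.42, ∠D ≈ 45.00°
|H| = 50 / 141.42 ≈ 0.35356
Gain = 20 log₁₀(0.35356) ≈ -9.03 dB
∠H = 0.00° − 45.00° = -45.00°

Substitute s = j1000:
Numerator: 50 = 50 + j0
Denominator: (j1000) + 100 = 100 + j1000
|N| = √(50² + 0²) ≈ 50, ∠N ≈ 0.00°
|D| = √(100² + 1000²) ≈ 1005, ∠D ≈ 84.29°
|H| = 50 / 1005 ≈ 0.049751
Gain = 20 log₁₀(0.049751) ≈ -26.06 dB
∠H = 0.00° − 84.29° = -84.29°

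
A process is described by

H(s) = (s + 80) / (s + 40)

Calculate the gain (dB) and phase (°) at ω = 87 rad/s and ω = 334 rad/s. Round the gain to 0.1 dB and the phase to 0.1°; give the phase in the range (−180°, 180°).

ω = 87: 1.8 dB, -17.9°; ω = 334: 0.2 dB, -6.6°

Substitute s = j87:
Numerator: (j87) + 80 = 80 + j87
Denominator: (j87) + 40 = 40 + j87
|N| = √(80² + 87²) ≈ 118.19, ∠N ≈ 47.40°
|D| = √(40² + 87²) ≈ 95.755, ∠D ≈ 65.31°
|H| = 118.19 / 95.755 ≈ 1.2343
Gain = 20 log₁₀(1.2343) ≈ 1.83 dB
∠H = 47.40° − 65.31° = -17.91°

Substitute s = j334:
Numerator: (j334) + 80 = 80 + j334
Denominator: (j334) + 40 = 40 + j334
|N| = √(80² + 334²) ≈ 343.45, ∠N ≈ 76.53°
|D| = √(40² + 334²) ≈ 336.39, ∠D ≈ 83.17°
|H| = 343.45 / 336.39 ≈ 1.021
Gain = 20 log₁₀(1.021) ≈ 0.18 dB
∠H = 76.53° − 83.17° = -6.64°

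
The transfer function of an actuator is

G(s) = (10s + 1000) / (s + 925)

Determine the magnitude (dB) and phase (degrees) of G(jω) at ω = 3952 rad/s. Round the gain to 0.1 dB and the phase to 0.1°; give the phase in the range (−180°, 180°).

Substitute s = j3952:
Numerator: 10(j3952) + 1000 = 1000 + j39520
Denominator: (j3952) + 925 = 925 + j3952
|N| = √(1000² + 39520²) ≈ 39533, ∠N ≈ 88.55°
|D| = √(925² + 3952²) ≈ 4058.8, ∠D ≈ 76.83°
|G| = 39533 / 4058.8 ≈ 9.7401
Gain = 20 log₁₀(9.7401) ≈ 19.77 dB
∠G = 88.55° − 76.83° = 11.72°

19.8 dB, 11.7°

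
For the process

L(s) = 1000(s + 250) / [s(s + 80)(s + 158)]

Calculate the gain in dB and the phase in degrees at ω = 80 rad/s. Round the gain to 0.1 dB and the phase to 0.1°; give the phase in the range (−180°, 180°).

-15.7 dB, -144.1°

At s = jω = j80:
zero (s+250): 250 + j80 → |·| = √(250²+80²) = √68900 ≈ 262.49, ∠ = arctan(80/250) ≈ 17.74°
pole (s+80): 80 + j80 → |·| = √(80²+80²) = √12800 ≈ 113.14, ∠ = arctan(80/80) ≈ 45.00°
pole (s+158): 158 + j80 → |·| = √(158²+80²) = √31364 ≈ 177.1, ∠ = arctan(80/158) ≈ 26.85°
pole at origin: |s| = 80, ∠ = 90.00° (in denominator)
|L| = 1000 · 262.49 / 1.603e+06 ≈ 0.16375
Gain = 20 log₁₀(0.16375) ≈ -15.72 dB
∠L = 17.74° − 161.85° = -144.11°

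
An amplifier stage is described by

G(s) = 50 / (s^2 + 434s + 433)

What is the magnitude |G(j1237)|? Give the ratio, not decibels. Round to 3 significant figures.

Substitute s = j1237:
Numerator: 50 = 50 + j0
Denominator: (j1237)^2 + 434(j1237) + 433 = -1529736 + j536858
|N| = √(50² + 0²) ≈ 50, ∠N ≈ 0.00°
|D| = √(1529736² + 536858²) ≈ 1.6212e+06, ∠D ≈ 160.66°
|G| = 50 / 1.6212e+06 ≈ 3.0841e-05

3.08e-05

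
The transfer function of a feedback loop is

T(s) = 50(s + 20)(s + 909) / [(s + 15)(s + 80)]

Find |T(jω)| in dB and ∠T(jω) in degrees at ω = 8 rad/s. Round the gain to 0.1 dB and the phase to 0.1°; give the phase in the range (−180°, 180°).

57.1 dB, -11.5°

At s = jω = j8:
zero (s+20): 20 + j8 → |·| = √(20²+8²) = √464 ≈ 21.541, ∠ = arctan(8/20) ≈ 21.80°
zero (s+909): 909 + j8 → |·| = √(909²+8²) = √826345 ≈ 909.04, ∠ = arctan(8/909) ≈ 0.50°
pole (s+15): 15 + j8 → |·| = √(15²+8²) = √289 ≈ 17, ∠ = arctan(8/15) ≈ 28.07°
pole (s+80): 80 + j8 → |·| = √(80²+8²) = √6464 ≈ 80.399, ∠ = arctan(8/80) ≈ 5.71°
|T| = 50 · 19582 / 1366.8 ≈ 716.34
Gain = 20 log₁₀(716.34) ≈ 57.10 dB
∠T = 22.30° − 33.78° = -11.48°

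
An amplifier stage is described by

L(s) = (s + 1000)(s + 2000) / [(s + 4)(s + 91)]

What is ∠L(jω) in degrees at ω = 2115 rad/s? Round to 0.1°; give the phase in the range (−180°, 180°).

At s = jω = j2115:
zero (s+1000): 1000 + j2115 → |·| = √(1000²+2115²) = √5473225 ≈ 2339.5, ∠ = arctan(2115/1000) ≈ 64.69°
zero (s+2000): 2000 + j2115 → |·| = √(2000²+2115²) = √8473225 ≈ 2910.9, ∠ = arctan(2115/2000) ≈ 46.60°
pole (s+4): 4 + j2115 → |·| = √(4²+2115²) = √4473241 ≈ 2115, ∠ = arctan(2115/4) ≈ 89.89°
pole (s+91): 91 + j2115 → |·| = √(91²+2115²) = √4481506 ≈ 2117, ∠ = arctan(2115/91) ≈ 87.54°
∠L = 111.29° − 177.43° = -66.14°

-66.1°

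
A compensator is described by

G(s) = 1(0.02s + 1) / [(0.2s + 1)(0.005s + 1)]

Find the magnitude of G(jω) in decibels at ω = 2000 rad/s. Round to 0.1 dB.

-40.0 dB

At ω = 2000 rad/s:
zero (1 + j2000·0.02) = 1 + j40 → |·| ≈ 40.012, ∠ ≈ 88.57°
pole (1 + j2000·0.2) = 1 + j400 → |·| ≈ 400, ∠ ≈ 89.86°
pole (1 + j2000·0.005) = 1 + j10 → |·| ≈ 10.05, ∠ ≈ 84.29°
|G| = 1 · 40.012 / (400 · 10.05) ≈ 0.0099532
Gain = 20 log₁₀(0.0099532) ≈ -40.04 dB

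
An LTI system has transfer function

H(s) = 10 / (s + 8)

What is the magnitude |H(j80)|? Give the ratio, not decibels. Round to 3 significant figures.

0.124

At s = jω = j80:
pole (s+8): 8 + j80 → |·| = √(8²+80²) = √6464 ≈ 80.399, ∠ = arctan(80/8) ≈ 84.29°
|H| = 10 / 80.399 ≈ 0.12438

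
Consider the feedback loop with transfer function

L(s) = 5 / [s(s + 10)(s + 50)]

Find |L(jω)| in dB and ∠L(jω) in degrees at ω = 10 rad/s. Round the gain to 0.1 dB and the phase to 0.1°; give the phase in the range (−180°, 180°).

At s = jω = j10:
pole (s+10): 10 + j10 → |·| = √(10²+10²) = √200 ≈ 14.142, ∠ = arctan(10/10) ≈ 45.00°
pole (s+50): 50 + j10 → |·| = √(50²+10²) = √2600 ≈ 50.99, ∠ = arctan(10/50) ≈ 11.31°
pole at origin: |s| = 10, ∠ = 90.00° (in denominator)
|L| = 5 / 7211 ≈ 0.00069339
Gain = 20 log₁₀(0.00069339) ≈ -63.18 dB
∠L = 0.00° − 146.31° = -146.31°

-63.2 dB, -146.3°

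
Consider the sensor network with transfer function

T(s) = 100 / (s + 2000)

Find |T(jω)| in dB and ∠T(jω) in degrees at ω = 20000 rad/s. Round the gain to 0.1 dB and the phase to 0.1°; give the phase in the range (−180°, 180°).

-46.1 dB, -84.3°

Substitute s = j20000:
Numerator: 100 = 100 + j0
Denominator: (j20000) + 2000 = 2000 + j20000
|N| = √(100² + 0²) ≈ 100, ∠N ≈ 0.00°
|D| = √(2000² + 20000²) ≈ 20100, ∠D ≈ 84.29°
|T| = 100 / 20100 ≈ 0.0049751
Gain = 20 log₁₀(0.0049751) ≈ -46.06 dB
∠T = 0.00° − 84.29° = -84.29°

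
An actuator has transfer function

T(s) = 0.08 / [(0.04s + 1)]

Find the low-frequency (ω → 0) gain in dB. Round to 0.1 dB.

T(0) = 0.08 · 1 / 1 = 0.08
20 log₁₀(0.08) ≈ -21.94 dB

-21.9 dB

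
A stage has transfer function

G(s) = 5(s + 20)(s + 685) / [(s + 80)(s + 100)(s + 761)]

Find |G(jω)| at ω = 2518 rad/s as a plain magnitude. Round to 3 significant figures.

0.00197

At s = jω = j2518:
zero (s+20): 20 + j2518 → |·| = √(20²+2518²) = √6340724 ≈ 2518.1, ∠ = arctan(2518/20) ≈ 89.54°
zero (s+685): 685 + j2518 → |·| = √(685²+2518²) = √6809549 ≈ 2609.5, ∠ = arctan(2518/685) ≈ 74.78°
pole (s+80): 80 + j2518 → |·| = √(80²+2518²) = √6346724 ≈ 2519.3, ∠ = arctan(2518/80) ≈ 88.18°
pole (s+100): 100 + j2518 → |·| = √(100²+2518²) = √6350324 ≈ 2520, ∠ = arctan(2518/100) ≈ 87.73°
pole (s+761): 761 + j2518 → |·| = √(761²+2518²) = √6919445 ≈ 2630.5, ∠ = arctan(2518/761) ≈ 73.18°
|G| = 5 · 6.571e+06 / 1.67e+10 ≈ 0.0019674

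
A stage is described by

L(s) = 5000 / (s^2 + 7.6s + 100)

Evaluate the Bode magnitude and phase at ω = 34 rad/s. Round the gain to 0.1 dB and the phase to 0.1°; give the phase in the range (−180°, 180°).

13.3 dB, -166.3°

At s = jω = j34:
quadratic: (j34)² + 7.6·j34 + 100 = -1056 + j258.4 → |·| ≈ 1087.2, ∠ ≈ 166.25°
|L| = 5000 / 1087.2 ≈ 4.599
Gain = 20 log₁₀(4.599) ≈ 13.25 dB
∠L = 0.00° − 166.25° = -166.25°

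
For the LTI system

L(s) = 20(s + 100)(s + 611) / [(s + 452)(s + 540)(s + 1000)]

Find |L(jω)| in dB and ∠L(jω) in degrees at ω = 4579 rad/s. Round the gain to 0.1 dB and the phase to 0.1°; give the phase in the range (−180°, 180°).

At s = jω = j4579:
zero (s+100): 100 + j4579 → |·| = √(100²+4579²) = √20977241 ≈ 4580.1, ∠ = arctan(4579/100) ≈ 88.75°
zero (s+611): 611 + j4579 → |·| = √(611²+4579²) = √21340562 ≈ 4619.6, ∠ = arctan(4579/611) ≈ 82.40°
pole (s+452): 452 + j4579 → |·| = √(452²+4579²) = √21171545 ≈ 4601.3, ∠ = arctan(4579/452) ≈ 84.36°
pole (s+540): 540 + j4579 → |·| = √(540²+4579²) = √21258841 ≈ 4610.7, ∠ = arctan(4579/540) ≈ 83.27°
pole (s+1000): 1000 + j4579 → |·| = √(1000²+4579²) = √21967241 ≈ 4686.9, ∠ = arctan(4579/1000) ≈ 77.68°
|L| = 20 · 2.1158e+07 / 9.9434e+10 ≈ 0.0042557
Gain = 20 log₁₀(0.0042557) ≈ -47.42 dB
∠L = 171.15° − 245.31° = -74.16°

-47.4 dB, -74.2°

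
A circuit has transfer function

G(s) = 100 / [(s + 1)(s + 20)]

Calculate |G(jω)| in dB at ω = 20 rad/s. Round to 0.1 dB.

-15.1 dB

At s = jω = j20:
pole (s+1): 1 + j20 → |·| = √(1²+20²) = √401 ≈ 20.025, ∠ = arctan(20/1) ≈ 87.14°
pole (s+20): 20 + j20 → |·| = √(20²+20²) = √800 ≈ 28.284, ∠ = arctan(20/20) ≈ 45.00°
|G| = 100 / 566.39 ≈ 0.17656
Gain = 20 log₁₀(0.17656) ≈ -15.06 dB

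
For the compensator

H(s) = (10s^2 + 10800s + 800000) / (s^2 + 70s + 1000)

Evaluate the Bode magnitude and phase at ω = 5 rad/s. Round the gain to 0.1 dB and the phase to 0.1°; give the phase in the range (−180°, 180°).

57.8 dB, -15.9°

Substitute s = j5:
Numerator: 10(j5)^2 + 10800(j5) + 800000 = 799750 + j54000
Denominator: (j5)^2 + 70(j5) + 1000 = 975 + j350
|N| = √(799750² + 54000²) ≈ 8.0157e+05, ∠N ≈ 3.86°
|D| = √(975² + 350²) ≈ 1035.9, ∠D ≈ 19.75°
|H| = 8.0157e+05 / 1035.9 ≈ 773.79
Gain = 20 log₁₀(773.79) ≈ 57.77 dB
∠H = 3.86° − 19.75° = -15.89°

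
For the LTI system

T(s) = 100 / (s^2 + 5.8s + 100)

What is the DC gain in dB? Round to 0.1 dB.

0.0 dB

T(0) = 100 / 100 = 1
20 log₁₀(1) ≈ 0.00 dB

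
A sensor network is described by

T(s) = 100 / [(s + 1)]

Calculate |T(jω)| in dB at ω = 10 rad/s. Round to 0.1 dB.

20.0 dB

At ω = 10 rad/s:
pole (1 + j10·1) = 1 + j10 → |·| ≈ 10.05, ∠ ≈ 84.29°
|T| = 100 · 1 / (10.05) ≈ 9.9502
Gain = 20 log₁₀(9.9502) ≈ 19.96 dB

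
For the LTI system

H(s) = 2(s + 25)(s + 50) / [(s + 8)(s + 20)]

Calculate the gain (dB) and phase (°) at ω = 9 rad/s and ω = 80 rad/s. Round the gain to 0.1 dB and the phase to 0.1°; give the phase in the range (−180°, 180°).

ω = 9: 20.2 dB, -42.6°; ω = 80: 7.6 dB, -29.6°

At s = jω = j9:
zero (s+25): 25 + j9 → |·| = √(25²+9²) = √706 ≈ 26.571, ∠ = arctan(9/25) ≈ 19.80°
zero (s+50): 50 + j9 → |·| = √(50²+9²) = √2581 ≈ 50.804, ∠ = arctan(9/50) ≈ 10.20°
pole (s+8): 8 + j9 → |·| = √(8²+9²) = √145 ≈ 12.042, ∠ = arctan(9/8) ≈ 48.37°
pole (s+20): 20 + j9 → |·| = √(20²+9²) = √481 ≈ 21.932, ∠ = arctan(9/20) ≈ 24.23°
|H| = 2 · 1349.9 / 264.11 ≈ 10.222
Gain = 20 log₁₀(10.222) ≈ 20.19 dB
∠H = 30.00° − 72.60° = -42.60°

At s = jω = j80:
zero (s+25): 25 + j80 → |·| = √(25²+80²) = √7025 ≈ 83.815, ∠ = arctan(80/25) ≈ 72.65°
zero (s+50): 50 + j80 → |·| = √(50²+80²) = √8900 ≈ 94.34, ∠ = arctan(80/50) ≈ 57.99°
pole (s+8): 8 + j80 → |·| = √(8²+80²) = √6464 ≈ 80.399, ∠ = arctan(80/8) ≈ 84.29°
pole (s+20): 20 + j80 → |·| = √(20²+80²) = √6800 ≈ 82.462, ∠ = arctan(80/20) ≈ 75.96°
|H| = 2 · 7907.1 / 6629.9 ≈ 2.3853
Gain = 20 log₁₀(2.3853) ≈ 7.55 dB
∠H = 130.64° − 160.25° = -29.61°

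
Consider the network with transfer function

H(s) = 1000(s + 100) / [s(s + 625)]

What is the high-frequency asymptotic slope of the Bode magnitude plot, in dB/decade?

Each pole contributes −20 dB/decade at high frequency; each zero contributes +20 dB/decade.
Net: 1 zero(s) − 2 pole(s) → -20 dB/decade.

-20 dB/decade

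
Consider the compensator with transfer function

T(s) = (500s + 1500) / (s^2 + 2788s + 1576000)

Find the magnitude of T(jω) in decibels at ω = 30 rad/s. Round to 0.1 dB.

-40.4 dB

Substitute s = j30:
Numerator: 500(j30) + 1500 = 1500 + j15000
Denominator: (j30)^2 + 2788(j30) + 1576000 = 1575100 + j83640
|N| = √(1500² + 15000²) ≈ 15075, ∠N ≈ 84.29°
|D| = √(1575100² + 83640²) ≈ 1.5773e+06, ∠D ≈ 3.04°
|T| = 15075 / 1.5773e+06 ≈ 0.0095575
Gain = 20 log₁₀(0.0095575) ≈ -40.39 dB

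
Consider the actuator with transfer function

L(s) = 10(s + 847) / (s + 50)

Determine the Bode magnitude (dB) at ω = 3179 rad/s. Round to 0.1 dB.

At s = jω = j3179:
zero (s+847): 847 + j3179 → |·| = √(847²+3179²) = √10823450 ≈ 3289.9, ∠ = arctan(3179/847) ≈ 75.08°
pole (s+50): 50 + j3179 → |·| = √(50²+3179²) = √10108541 ≈ 3179.4, ∠ = arctan(3179/50) ≈ 89.10°
|L| = 10 · 3289.9 / 3179.4 ≈ 10.348
Gain = 20 log₁₀(10.348) ≈ 20.30 dB

20.3 dB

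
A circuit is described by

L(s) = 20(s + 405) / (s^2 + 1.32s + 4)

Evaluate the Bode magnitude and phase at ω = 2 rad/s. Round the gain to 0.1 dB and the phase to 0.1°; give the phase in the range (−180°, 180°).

69.7 dB, -89.7°

At s = jω = j2:
zero (s+405): 405 + j2 → |·| = √(405²+2²) = √164029 ≈ 405, ∠ = arctan(2/405) ≈ 0.28°
quadratic: (j2)² + 1.32·j2 + 4 = 0 + j2.64 → |·| ≈ 2.64, ∠ ≈ 90.00°
|L| = 20 · 405 / 2.64 ≈ 3068.2
Gain = 20 log₁₀(3068.2) ≈ 69.74 dB
∠L = 0.28° − 90.00° = -89.72°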